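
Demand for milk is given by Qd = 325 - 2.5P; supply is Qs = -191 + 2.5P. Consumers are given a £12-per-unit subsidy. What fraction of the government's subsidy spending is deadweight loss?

DWL / government spending = 15/164

Pre-subsidy: 325 - 2.5P = -191 + 2.5P gives P* = 103.2, Q* = 67.
With the rebate, buyers effectively pay Pb = Ps − 12, where Ps is the price sellers receive.
Demand in terms of Ps becomes Qd = 325 − 2.5(Ps − 12) = 355 - 2.5Ps. Setting this equal to supply: 355 - 2.5Ps = -191 + 2.5Ps, so Ps = 109.2.
Buyers pay Pb = 109.2 − 12 = 97.2; Q' = -191 + 2.5·109.2 = 82.
ΔCS = ½(67 + 82)(103.2 − 97.2) = 447; ΔPS = ½(67 + 82)(109.2 − 103.2) = 447.
Government spending = 12 × 82 = 984.
DWL = ½ × 12 × (82 − 67) = 90; fraction = 90 / 984 = 15/164.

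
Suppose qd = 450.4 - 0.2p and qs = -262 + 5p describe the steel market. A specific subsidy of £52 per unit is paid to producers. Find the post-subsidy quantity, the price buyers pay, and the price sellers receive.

Pre-subsidy: 450.4 - 0.2p = -262 + 5p gives p* = 137, q* = 423.
With the subsidy, sellers receive ps = pb + 52 for each unit, where pb is the price buyers pay.
Supply in terms of pb becomes qs = -262 + 5(pb + 52) = -2 + 5pb. Setting this equal to demand: 450.4 - 0.2pb = -2 + 5pb, so pb = 87.
Sellers receive ps = 87 + 52 = 139; q' = 450.4 − 0.2·87 = 433.

q' = 433; buyers pay £87; sellers receive £139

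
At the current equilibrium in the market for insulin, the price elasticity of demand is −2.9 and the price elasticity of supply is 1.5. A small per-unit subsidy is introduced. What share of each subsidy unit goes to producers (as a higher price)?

For a small subsidy around the equilibrium, the benefit split depends on the relative slopes, which at a point are proportional to the elasticities.
Buyer share = εs/(εs + |εd|) = 1.5/(1.5 + 2.9) = 15/44; seller share = |εd|/(εs + |εd|) = 29/44.
So producers capture 29/44 of the subsidy.

Producer share = 29/44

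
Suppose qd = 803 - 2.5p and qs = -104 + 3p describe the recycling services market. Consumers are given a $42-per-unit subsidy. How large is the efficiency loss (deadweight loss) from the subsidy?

Pre-subsidy: 803 - 2.5p = -104 + 3p gives p* = 1814/11, q* = 4298/11.
With the rebate, buyers effectively pay pb = ps − 42, where ps is the price sellers receive.
Demand in terms of ps becomes qd = 803 − 2.5(ps − 42) = 908 - 2.5ps. Setting this equal to supply: 908 - 2.5ps = -104 + 3ps, so ps = 184.
Buyers pay pb = 184 − 42 = 142; q' = -104 + 3·184 = 448.
The subsidy expands output by 448 − 4298/11 = 630/11 past the efficient level; on those units the gap between marginal cost and willingness to pay runs from 0 up to 42.
DWL = ½ × 42 × 630/11 = 13230/11.

Deadweight loss = 13230/11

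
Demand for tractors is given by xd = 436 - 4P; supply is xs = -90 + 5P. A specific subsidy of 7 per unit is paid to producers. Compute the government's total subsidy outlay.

Pre-subsidy: 436 - 4P = -90 + 5P gives P* = 526/9, x* = 1820/9.
With the subsidy, sellers receive Ps = Pb + 7 for each unit, where Pb is the price buyers pay.
Supply in terms of Pb becomes xs = -90 + 5(Pb + 7) = -55 + 5Pb. Setting this equal to demand: 436 - 4Pb = -55 + 5Pb, so Pb = 491/9.
Sellers receive Ps = 491/9 + 7 = 554/9; x' = 436 − 4·(491/9) = 1960/9.
Government outlay = subsidy × quantity = 7 × 1960/9 = 13720/9.

Government cost = 13720/9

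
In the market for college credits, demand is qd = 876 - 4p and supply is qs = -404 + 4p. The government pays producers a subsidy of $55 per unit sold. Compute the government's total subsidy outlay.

Government cost = $19030

Pre-subsidy: 876 - 4p = -404 + 4p gives p* = 160, q* = 236.
With the subsidy, sellers receive ps = pb + 55 for each unit, where pb is the price buyers pay.
Supply in terms of pb becomes qs = -404 + 4(pb + 55) = -184 + 4pb. Setting this equal to demand: 876 - 4pb = -184 + 4pb, so pb = 132.5.
Sellers receive ps = 132.5 + 55 = 187.5; q' = 876 − 4·132.5 = 346.
Government outlay = subsidy × quantity = 55 × 346 = 19030.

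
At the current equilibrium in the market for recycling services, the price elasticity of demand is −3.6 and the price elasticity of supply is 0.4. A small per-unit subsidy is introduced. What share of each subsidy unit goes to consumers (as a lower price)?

For a small subsidy around the equilibrium, the benefit split depends on the relative slopes, which at a point are proportional to the elasticities.
Buyer share = εs/(εs + |εd|) = 0.4/(0.4 + 3.6) = 0.1; seller share = |εd|/(εs + |εd|) = 0.9.

Consumer share = 0.1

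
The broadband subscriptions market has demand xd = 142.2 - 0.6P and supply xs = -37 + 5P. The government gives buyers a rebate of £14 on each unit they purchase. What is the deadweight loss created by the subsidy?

Pre-subsidy: 142.2 - 0.6P = -37 + 5P gives P* = 32, x* = 123.
With the rebate, buyers effectively pay Pb = Ps − 14, where Ps is the price sellers receive.
Demand in terms of Ps becomes xd = 142.2 − 0.6(Ps − 14) = 150.6 - 0.6Ps. Setting this equal to supply: 150.6 - 0.6Ps = -37 + 5Ps, so Ps = 33.5.
Buyers pay Pb = 33.5 − 14 = 19.5; x' = -37 + 5·33.5 = 130.5.
The subsidy expands output by 130.5 − 123 = 7.5 past the efficient level; on those units the gap between marginal cost and willingness to pay runs from 0 up to 14.
DWL = ½ × 14 × 7.5 = 52.5.

Deadweight loss = £52.5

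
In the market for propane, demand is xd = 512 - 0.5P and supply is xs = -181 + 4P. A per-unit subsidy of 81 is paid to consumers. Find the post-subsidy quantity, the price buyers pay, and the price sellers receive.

Pre-subsidy: 512 - 0.5P = -181 + 4P gives P* = 154, x* = 435.
With the rebate, buyers effectively pay Pb = Ps − 81, where Ps is the price sellers receive.
Demand in terms of Ps becomes xd = 512 − 0.5(Ps − 81) = 552.5 - 0.5Ps. Setting this equal to supply: 552.5 - 0.5Ps = -181 + 4Ps, so Ps = 163.
Buyers pay Pb = 163 − 81 = 82; x' = -181 + 4·163 = 471.

x' = 471; buyers pay 82; sellers receive 163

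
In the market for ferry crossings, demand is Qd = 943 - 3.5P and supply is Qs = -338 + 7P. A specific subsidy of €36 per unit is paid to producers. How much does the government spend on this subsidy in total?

Government cost = €21600

Pre-subsidy: 943 - 3.5P = -338 + 7P gives P* = 122, Q* = 516.
With the subsidy, sellers receive Ps = Pb + 36 for each unit, where Pb is the price buyers pay.
Supply in terms of Pb becomes Qs = -338 + 7(Pb + 36) = -86 + 7Pb. Setting this equal to demand: 943 - 3.5Pb = -86 + 7Pb, so Pb = 98.
Sellers receive Ps = 98 + 36 = 134; Q' = 943 − 3.5·98 = 600.
Government outlay = subsidy × quantity = 36 × 600 = 21600.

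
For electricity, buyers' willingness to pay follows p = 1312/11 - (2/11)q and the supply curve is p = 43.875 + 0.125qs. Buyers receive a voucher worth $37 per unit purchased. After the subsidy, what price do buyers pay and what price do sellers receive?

Pre-subsidy: 1312/11 - (2/11)q = 43.875 + 0.125q gives q* = 6635/27 and p* = 2014/27.
With the rebate, buyers effectively pay pb = ps − 37, where ps is the price sellers receive.
On the curves, pb = 1312/11 - (2/11)q and ps = 43.875 + 0.125q; the wedge ps − pb = 37 gives 43.875 + 0.125q − (1312/11 - (2/11)q) = 37, so q' = 1099/3.
Then pb = 1312/11 − (2/11)·(1099/3) = 158/3 and ps = 43.875 + 0.125·(1099/3) = 269/3.

Buyers pay 158/3; sellers receive 269/3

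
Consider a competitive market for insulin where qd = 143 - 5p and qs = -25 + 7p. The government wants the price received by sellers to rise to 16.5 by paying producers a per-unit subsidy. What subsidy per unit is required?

At a seller price of 16.5, quantity supplied is -25 + 7·16.5 = 90.5.
Buyers absorb 90.5 only when they pay pb with 143 − 5·pb = 90.5, i.e. pb = 10.5.
s = ps − pb = 16.5 − 10.5 = 6.

Required subsidy s = 6 per unit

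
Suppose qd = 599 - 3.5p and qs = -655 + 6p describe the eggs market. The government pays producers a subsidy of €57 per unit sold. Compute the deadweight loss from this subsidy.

Pre-subsidy: 599 - 3.5p = -655 + 6p gives p* = 132, q* = 137.
With the subsidy, sellers receive ps = pb + 57 for each unit, where pb is the price buyers pay.
Supply in terms of pb becomes qs = -655 + 6(pb + 57) = -313 + 6pb. Setting this equal to demand: 599 - 3.5pb = -313 + 6pb, so pb = 96.
Sellers receive ps = 96 + 57 = 153; q' = 599 − 3.5·96 = 263.
The subsidy expands output by 263 − 137 = 126 past the efficient level; on those units the gap between marginal cost and willingness to pay runs from 0 up to 57.
DWL = ½ × 57 × 126 = 3591.

Deadweight loss = €3591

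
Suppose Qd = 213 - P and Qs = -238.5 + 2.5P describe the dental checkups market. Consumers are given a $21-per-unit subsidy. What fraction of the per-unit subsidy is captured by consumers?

Consumer share = 5/7

Pre-subsidy: 213 - P = -238.5 + 2.5P gives P* = 129, Q* = 84.
With the rebate, buyers effectively pay Pb = Ps − 21, where Ps is the price sellers receive.
Demand in terms of Ps becomes Qd = 213 − 1(Ps − 21) = 234 - Ps. Setting this equal to supply: 234 - Ps = -238.5 + 2.5Ps, so Ps = 135.
Buyers pay Pb = 135 − 21 = 114; Q' = -238.5 + 2.5·135 = 99.
Buyers' price falls by P* − Pb = 129 − 114 = 15; sellers' price rises by Ps − P* = 135 − 129 = 6.
So consumers capture 15/21 = 5/7 of each unit of subsidy.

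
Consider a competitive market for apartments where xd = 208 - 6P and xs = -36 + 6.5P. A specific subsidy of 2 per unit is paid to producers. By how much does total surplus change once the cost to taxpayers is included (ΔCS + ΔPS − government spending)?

Net change in total surplus = -6.24

Pre-subsidy: 208 - 6P = -36 + 6.5P gives P* = 19.52, x* = 90.88.
With the subsidy, sellers receive Ps = Pb + 2 for each unit, where Pb is the price buyers pay.
Supply in terms of Pb becomes xs = -36 + 6.5(Pb + 2) = -23 + 6.5Pb. Setting this equal to demand: 208 - 6Pb = -23 + 6.5Pb, so Pb = 18.48.
Sellers receive Ps = 18.48 + 2 = 20.48; x' = 208 − 6·18.48 = 97.12.
ΔCS = ½(90.88 + 97.12)(19.52 − 18.48) = 97.76; ΔPS = ½(90.88 + 97.12)(20.48 − 19.52) = 90.24.
Government spending = 2 × 97.12 = 194.24.
Net change = 97.76 + 90.24 − 194.24 = -6.24. The loss equals the DWL triangle ½·2·6.24.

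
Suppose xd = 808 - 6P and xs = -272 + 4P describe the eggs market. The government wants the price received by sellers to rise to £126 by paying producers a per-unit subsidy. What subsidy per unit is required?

Required subsidy s = £30 per unit

At a seller price of 126, quantity supplied is -272 + 4·126 = 232.
Buyers absorb 232 only when they pay Pb with 808 − 6·Pb = 232, i.e. Pb = 96.
s = Ps − Pb = 126 − 96 = 30.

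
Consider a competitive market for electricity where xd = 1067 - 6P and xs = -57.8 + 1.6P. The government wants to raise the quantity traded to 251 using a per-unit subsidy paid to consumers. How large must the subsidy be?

At x = 251, invert demand for the buyer price: Pb = (1067 − 251)/6 = 136; invert supply for the seller price: Ps = (251 − (-57.8))/1.6 = 193.
The subsidy must fill the gap: s = Ps − Pb = 193 − 136 = 57.

Required subsidy s = 57 per unit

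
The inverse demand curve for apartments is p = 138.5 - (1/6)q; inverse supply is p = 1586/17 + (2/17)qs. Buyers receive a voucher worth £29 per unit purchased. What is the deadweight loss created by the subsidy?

Deadweight loss = £1479

Pre-subsidy: 138.5 - (1/6)q = 1586/17 + (2/17)q gives q* = 159 and p* = 112.
With the rebate, buyers effectively pay pb = ps − 29, where ps is the price sellers receive.
On the curves, pb = 138.5 - (1/6)q and ps = 1586/17 + (2/17)q; the wedge ps − pb = 29 gives 1586/17 + (2/17)q − (138.5 - (1/6)q) = 29, so q' = 261.
Then pb = 138.5 − (1/6)·261 = 95 and ps = 1586/17 + (2/17)·261 = 124.
The subsidy expands output by 261 − 159 = 102 past the efficient level; on those units the gap between marginal cost and willingness to pay runs from 0 up to 29.
DWL = ½ × 29 × 102 = 1479.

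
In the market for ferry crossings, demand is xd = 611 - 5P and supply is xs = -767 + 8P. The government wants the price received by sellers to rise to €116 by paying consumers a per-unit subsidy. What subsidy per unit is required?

At a seller price of 116, quantity supplied is -767 + 8·116 = 161.
Buyers absorb 161 only when they pay Pb with 611 − 5·Pb = 161, i.e. Pb = 90.
s = Ps − Pb = 116 − 90 = 26.

Required subsidy s = €26 per unit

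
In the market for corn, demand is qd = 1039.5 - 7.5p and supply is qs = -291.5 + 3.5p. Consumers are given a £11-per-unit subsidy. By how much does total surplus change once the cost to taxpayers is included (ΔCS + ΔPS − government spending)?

Pre-subsidy: 1039.5 - 7.5p = -291.5 + 3.5p gives p* = 121, q* = 132.
With the rebate, buyers effectively pay pb = ps − 11, where ps is the price sellers receive.
Demand in terms of ps becomes qd = 1039.5 − 7.5(ps − 11) = 1122 - 7.5ps. Setting this equal to supply: 1122 - 7.5ps = -291.5 + 3.5ps, so ps = 128.5.
Buyers pay pb = 128.5 − 11 = 117.5; q' = -291.5 + 3.5·128.5 = 158.25.
ΔCS = ½(132 + 158.25)(121 − 117.5) = 507.9375; ΔPS = ½(132 + 158.25)(128.5 − 121) = 1088.4375.
Government spending = 11 × 158.25 = 1740.75.
Net change = 507.9375 + 1088.4375 − 1740.75 = -144.375. The loss equals the DWL triangle ½·11·26.25.

Net change in total surplus = -£144.375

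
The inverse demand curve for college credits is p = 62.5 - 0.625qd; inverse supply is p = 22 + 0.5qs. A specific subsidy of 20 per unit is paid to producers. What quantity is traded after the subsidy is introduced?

Pre-subsidy: 62.5 - 0.625q = 22 + 0.5q gives q* = 36 and p* = 40.
With the subsidy, sellers receive ps = pb + 20 for each unit, where pb is the price buyers pay.
On the curves, pb = 62.5 - 0.625q and ps = 22 + 0.5q; the wedge ps − pb = 20 gives 22 + 0.5q − (62.5 - 0.625q) = 20, so q' = 484/9.
Then pb = 62.5 − 0.625·(484/9) = 260/9 and ps = 22 + 0.5·(484/9) = 440/9.

q' = 484/9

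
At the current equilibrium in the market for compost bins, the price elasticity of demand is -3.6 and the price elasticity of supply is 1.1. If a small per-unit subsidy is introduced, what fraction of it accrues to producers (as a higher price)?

Producer share = 36/47

For a small subsidy around the equilibrium, the benefit split depends on the relative slopes, which at a point are proportional to the elasticities.
Buyer share = εs/(εs + |εd|) = 1.1/(1.1 + 3.6) = 11/47; seller share = |εd|/(εs + |εd|) = 36/47.
So producers capture 36/47 of the subsidy.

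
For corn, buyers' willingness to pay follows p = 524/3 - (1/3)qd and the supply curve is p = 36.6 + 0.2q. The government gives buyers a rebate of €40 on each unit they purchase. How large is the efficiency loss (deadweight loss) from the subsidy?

Deadweight loss = €1500

Pre-subsidy: 524/3 - (1/3)q = 36.6 + 0.2q gives q* = 258.875 and p* = 88.375.
With the rebate, buyers effectively pay pb = ps − 40, where ps is the price sellers receive.
On the curves, pb = 524/3 - (1/3)q and ps = 36.6 + 0.2q; the wedge ps − pb = 40 gives 36.6 + 0.2q − (524/3 - (1/3)q) = 40, so q' = 333.875.
Then pb = 524/3 − (1/3)·333.875 = 63.375 and ps = 36.6 + 0.2·333.875 = 103.375.
The subsidy expands output by 333.875 − 258.875 = 75 past the efficient level; on those units the gap between marginal cost and willingness to pay runs from 0 up to 40.
DWL = ½ × 40 × 75 = 1500.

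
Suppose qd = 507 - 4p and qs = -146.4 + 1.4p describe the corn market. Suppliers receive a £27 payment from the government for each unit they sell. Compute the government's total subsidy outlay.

Government cost = £1377

Pre-subsidy: 507 - 4p = -146.4 + 1.4p gives p* = 121, q* = 23.
With the subsidy, sellers receive ps = pb + 27 for each unit, where pb is the price buyers pay.
Supply in terms of pb becomes qs = -146.4 + 1.4(pb + 27) = -108.6 + 1.4pb. Setting this equal to demand: 507 - 4pb = -108.6 + 1.4pb, so pb = 114.
Sellers receive ps = 114 + 27 = 141; q' = 507 − 4·114 = 51.
Government outlay = subsidy × quantity = 27 × 51 = 1377.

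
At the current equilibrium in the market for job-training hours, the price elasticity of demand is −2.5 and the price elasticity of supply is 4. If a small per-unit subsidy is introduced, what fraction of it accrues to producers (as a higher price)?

For a small subsidy around the equilibrium, the benefit split depends on the relative slopes, which at a point are proportional to the elasticities.
Buyer share = εs/(εs + |εd|) = 4/(4 + 2.5) = 8/13; seller share = |εd|/(εs + |εd|) = 5/13.
So producers capture 5/13 of the subsidy.

Producer share = 5/13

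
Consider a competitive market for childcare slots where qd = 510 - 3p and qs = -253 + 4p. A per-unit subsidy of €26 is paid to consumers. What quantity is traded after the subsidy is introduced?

Pre-subsidy: 510 - 3p = -253 + 4p gives p* = 109, q* = 183.
With the rebate, buyers effectively pay pb = ps − 26, where ps is the price sellers receive.
Demand in terms of ps becomes qd = 510 − 3(ps − 26) = 588 - 3ps. Setting this equal to supply: 588 - 3ps = -253 + 4ps, so ps = 841/7.
Buyers pay pb = 841/7 − 26 = 659/7; q' = -253 + 4·(841/7) = 1593/7.

q' = 1593/7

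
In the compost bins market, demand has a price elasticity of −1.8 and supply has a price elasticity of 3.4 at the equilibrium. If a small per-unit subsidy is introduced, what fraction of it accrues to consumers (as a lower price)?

Consumer share = 17/26

For a small subsidy around the equilibrium, the benefit split depends on the relative slopes, which at a point are proportional to the elasticities.
Buyer share = εs/(εs + |εd|) = 3.4/(3.4 + 1.8) = 17/26; seller share = |εd|/(εs + |εd|) = 9/26.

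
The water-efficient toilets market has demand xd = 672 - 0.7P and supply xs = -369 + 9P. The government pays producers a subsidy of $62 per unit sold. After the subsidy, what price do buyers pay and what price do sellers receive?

Buyers pay 4830/97; sellers receive 10844/97

Pre-subsidy: 672 - 0.7P = -369 + 9P gives P* = 10410/97, x* = 57897/97.
With the subsidy, sellers receive Ps = Pb + 62 for each unit, where Pb is the price buyers pay.
Supply in terms of Pb becomes xs = -369 + 9(Pb + 62) = 189 + 9Pb. Setting this equal to demand: 672 - 0.7Pb = 189 + 9Pb, so Pb = 4830/97.
Sellers receive Ps = 4830/97 + 62 = 10844/97; x' = 672 − 0.7·(4830/97) = 61803/97.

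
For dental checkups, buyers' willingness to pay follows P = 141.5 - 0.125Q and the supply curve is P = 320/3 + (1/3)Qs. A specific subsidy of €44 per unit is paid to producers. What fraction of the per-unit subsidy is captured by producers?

Pre-subsidy: 141.5 - 0.125Q = 320/3 + (1/3)Q gives Q* = 76 and P* = 132.
With the subsidy, sellers receive Ps = Pb + 44 for each unit, where Pb is the price buyers pay.
On the curves, Pb = 141.5 - 0.125Q and Ps = 320/3 + (1/3)Q; the wedge Ps − Pb = 44 gives 320/3 + (1/3)Q − (141.5 - 0.125Q) = 44, so Q' = 172.
Then Pb = 141.5 − 0.125·172 = 120 and Ps = 320/3 + (1/3)·172 = 164.
Buyers' price falls by P* − Pb = 132 − 120 = 12; sellers' price rises by Ps − P* = 164 − 132 = 32.
So producers capture 32/44 = 8/11 of each unit of subsidy.

Producer share = 8/11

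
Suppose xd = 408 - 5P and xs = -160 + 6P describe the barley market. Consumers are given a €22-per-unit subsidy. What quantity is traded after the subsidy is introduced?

Pre-subsidy: 408 - 5P = -160 + 6P gives P* = 568/11, x* = 1648/11.
With the rebate, buyers effectively pay Pb = Ps − 22, where Ps is the price sellers receive.
Demand in terms of Ps becomes xd = 408 − 5(Ps − 22) = 518 - 5Ps. Setting this equal to supply: 518 - 5Ps = -160 + 6Ps, so Ps = 678/11.
Buyers pay Pb = 678/11 − 22 = 436/11; x' = -160 + 6·(678/11) = 2308/11.

x' = 2308/11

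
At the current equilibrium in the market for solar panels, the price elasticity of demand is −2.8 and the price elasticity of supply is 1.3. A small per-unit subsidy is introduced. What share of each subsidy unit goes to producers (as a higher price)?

Producer share = 28/41

For a small subsidy around the equilibrium, the benefit split depends on the relative slopes, which at a point are proportional to the elasticities.
Buyer share = εs/(εs + |εd|) = 1.3/(1.3 + 2.8) = 13/41; seller share = |εd|/(εs + |εd|) = 28/41.
So producers capture 28/41 of the subsidy.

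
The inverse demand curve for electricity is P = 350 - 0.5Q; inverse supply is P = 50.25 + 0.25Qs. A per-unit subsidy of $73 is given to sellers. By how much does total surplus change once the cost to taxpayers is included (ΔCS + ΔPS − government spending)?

Net change in total surplus = -10658/3

Pre-subsidy: 350 - 0.5Q = 50.25 + 0.25Q gives Q* = 1199/3 and P* = 901/6.
With the subsidy, sellers receive Ps = Pb + 73 for each unit, where Pb is the price buyers pay.
On the curves, Pb = 350 - 0.5Q and Ps = 50.25 + 0.25Q; the wedge Ps − Pb = 73 gives 50.25 + 0.25Q − (350 - 0.5Q) = 73, so Q' = 497.
Then Pb = 350 − 0.5·497 = 101.5 and Ps = 50.25 + 0.25·497 = 174.5.
ΔCS = ½(1199/3 + 497)(901/6 − 101.5) = 196370/9; ΔPS = ½(1199/3 + 497)(174.5 − 901/6) = 98185/9.
Government spending = 73 × 497 = 36281.
Net change = 196370/9 + 98185/9 − 36281 = -10658/3. The loss equals the DWL triangle ½·73·292/3.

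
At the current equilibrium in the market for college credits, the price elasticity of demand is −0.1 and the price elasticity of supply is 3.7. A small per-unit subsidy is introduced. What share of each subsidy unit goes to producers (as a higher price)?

For a small subsidy around the equilibrium, the benefit split depends on the relative slopes, which at a point are proportional to the elasticities.
Buyer share = εs/(εs + |εd|) = 3.7/(3.7 + 0.1) = 37/38; seller share = |εd|/(εs + |εd|) = 1/38.
So producers capture 1/38 of the subsidy.

Producer share = 1/38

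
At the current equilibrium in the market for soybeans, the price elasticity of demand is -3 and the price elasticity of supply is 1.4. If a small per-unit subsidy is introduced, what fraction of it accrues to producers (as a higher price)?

Producer share = 15/22

For a small subsidy around the equilibrium, the benefit split depends on the relative slopes, which at a point are proportional to the elasticities.
Buyer share = εs/(εs + |εd|) = 1.4/(1.4 + 3) = 7/22; seller share = |εd|/(εs + |εd|) = 15/22.
So producers capture 15/22 of the subsidy.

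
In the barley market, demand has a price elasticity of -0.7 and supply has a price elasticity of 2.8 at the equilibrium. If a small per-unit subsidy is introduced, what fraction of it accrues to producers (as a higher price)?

For a small subsidy around the equilibrium, the benefit split depends on the relative slopes, which at a point are proportional to the elasticities.
Buyer share = εs/(εs + |εd|) = 2.8/(2.8 + 0.7) = 0.8; seller share = |εd|/(εs + |εd|) = 0.2.
So producers capture 0.2 of the subsidy.

Producer share = 0.2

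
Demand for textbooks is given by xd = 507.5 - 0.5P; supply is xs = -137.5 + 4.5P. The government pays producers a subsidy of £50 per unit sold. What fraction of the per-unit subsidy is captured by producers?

Producer share = 0.1

Pre-subsidy: 507.5 - 0.5P = -137.5 + 4.5P gives P* = 129, x* = 443.
With the subsidy, sellers receive Ps = Pb + 50 for each unit, where Pb is the price buyers pay.
Supply in terms of Pb becomes xs = -137.5 + 4.5(Pb + 50) = 87.5 + 4.5Pb. Setting this equal to demand: 507.5 - 0.5Pb = 87.5 + 4.5Pb, so Pb = 84.
Sellers receive Ps = 84 + 50 = 134; x' = 507.5 − 0.5·84 = 465.5.
Buyers' price falls by P* − Pb = 129 − 84 = 45; sellers' price rises by Ps − P* = 134 − 129 = 5.
So producers capture 5/50 = 0.1 of each unit of subsidy.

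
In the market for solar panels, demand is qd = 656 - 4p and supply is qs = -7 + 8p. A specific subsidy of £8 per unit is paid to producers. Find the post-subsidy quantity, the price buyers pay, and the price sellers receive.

Pre-subsidy: 656 - 4p = -7 + 8p gives p* = 55.25, q* = 435.
With the subsidy, sellers receive ps = pb + 8 for each unit, where pb is the price buyers pay.
Supply in terms of pb becomes qs = -7 + 8(pb + 8) = 57 + 8pb. Setting this equal to demand: 656 - 4pb = 57 + 8pb, so pb = 599/12.
Sellers receive ps = 599/12 + 8 = 695/12; q' = 656 − 4·(599/12) = 1369/3.

q' = 1369/3; buyers pay 599/12; sellers receive 695/12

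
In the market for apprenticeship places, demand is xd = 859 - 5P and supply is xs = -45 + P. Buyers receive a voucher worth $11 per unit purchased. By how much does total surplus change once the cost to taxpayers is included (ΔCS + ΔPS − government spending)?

Pre-subsidy: 859 - 5P = -45 + P gives P* = 452/3, x* = 317/3.
With the rebate, buyers effectively pay Pb = Ps − 11, where Ps is the price sellers receive.
Demand in terms of Ps becomes xd = 859 − 5(Ps − 11) = 914 - 5Ps. Setting this equal to supply: 914 - 5Ps = -45 + Ps, so Ps = 959/6.
Buyers pay Pb = 959/6 − 11 = 893/6; x' = -45 + 1·(959/6) = 689/6.
ΔCS = ½(317/3 + 689/6)(452/3 − 893/6) = 202.125; ΔPS = ½(317/3 + 689/6)(959/6 − 452/3) = 1010.625.
Government spending = 11 × 689/6 = 7579/6.
Net change = 202.125 + 1010.625 − 7579/6 = -605/12. The loss equals the DWL triangle ½·11·55/6.

Net change in total surplus = -605/12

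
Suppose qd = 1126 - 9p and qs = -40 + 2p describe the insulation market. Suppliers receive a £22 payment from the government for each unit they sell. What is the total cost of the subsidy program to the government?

Pre-subsidy: 1126 - 9p = -40 + 2p gives p* = 106, q* = 172.
With the subsidy, sellers receive ps = pb + 22 for each unit, where pb is the price buyers pay.
Supply in terms of pb becomes qs = -40 + 2(pb + 22) = 4 + 2pb. Setting this equal to demand: 1126 - 9pb = 4 + 2pb, so pb = 102.
Sellers receive ps = 102 + 22 = 124; q' = 1126 − 9·102 = 208.
Government outlay = subsidy × quantity = 22 × 208 = 4576.

Government cost = £4576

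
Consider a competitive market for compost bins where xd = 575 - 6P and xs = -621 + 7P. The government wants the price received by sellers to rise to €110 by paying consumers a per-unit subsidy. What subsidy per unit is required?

At a seller price of 110, quantity supplied is -621 + 7·110 = 149.
Buyers absorb 149 only when they pay Pb with 575 − 6·Pb = 149, i.e. Pb = 71.
s = Ps − Pb = 110 − 71 = 39.

Required subsidy s = €39 per unit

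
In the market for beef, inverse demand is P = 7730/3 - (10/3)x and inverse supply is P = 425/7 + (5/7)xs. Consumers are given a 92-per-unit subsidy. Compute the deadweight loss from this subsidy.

Pre-subsidy: 7730/3 - (10/3)x = 425/7 + (5/7)x gives x* = 10567/17 and P* = 8580/17.
With the rebate, buyers effectively pay Pb = Ps − 92, where Ps is the price sellers receive.
On the curves, Pb = 7730/3 - (10/3)x and Ps = 425/7 + (5/7)x; the wedge Ps − Pb = 92 gives 425/7 + (5/7)x − (7730/3 - (10/3)x) = 92, so x' = 54767/85.
Then Pb = 7730/3 − (10/3)·(54767/85) = 7292/17 and Ps = 425/7 + (5/7)·(54767/85) = 8856/17.
The subsidy expands output by 54767/85 − 10567/17 = 1932/85 past the efficient level; on those units the gap between marginal cost and willingness to pay runs from 0 up to 92.
DWL = ½ × 92 × 1932/85 = 88872/85.

Deadweight loss = 88872/85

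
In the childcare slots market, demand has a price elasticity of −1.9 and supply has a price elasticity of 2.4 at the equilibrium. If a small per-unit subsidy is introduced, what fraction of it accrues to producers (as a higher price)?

Producer share = 19/43

For a small subsidy around the equilibrium, the benefit split depends on the relative slopes, which at a point are proportional to the elasticities.
Buyer share = εs/(εs + |εd|) = 2.4/(2.4 + 1.9) = 24/43; seller share = |εd|/(εs + |εd|) = 19/43.
So producers capture 19/43 of the subsidy.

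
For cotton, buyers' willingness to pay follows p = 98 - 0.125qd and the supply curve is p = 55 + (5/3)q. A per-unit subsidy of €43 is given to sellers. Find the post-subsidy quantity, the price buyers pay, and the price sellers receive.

q' = 48; buyers pay €92; sellers receive €135

Pre-subsidy: 98 - 0.125q = 55 + (5/3)q gives q* = 24 and p* = 95.
With the subsidy, sellers receive ps = pb + 43 for each unit, where pb is the price buyers pay.
On the curves, pb = 98 - 0.125q and ps = 55 + (5/3)q; the wedge ps − pb = 43 gives 55 + (5/3)q − (98 - 0.125q) = 43, so q' = 48.
Then pb = 98 − 0.125·48 = 92 and ps = 55 + (5/3)·48 = 135.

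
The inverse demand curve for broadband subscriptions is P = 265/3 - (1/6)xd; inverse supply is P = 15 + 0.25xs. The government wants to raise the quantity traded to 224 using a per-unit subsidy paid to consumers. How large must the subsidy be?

At x = 224, from the demand curve buyers pay Pb = 265/3 − (1/6)·224 = 51; from the supply curve sellers need Ps = 15 + 0.25·224 = 71.
The subsidy must fill the gap: s = Ps − Pb = 71 − 51 = 20.

Required subsidy s = 20 per unit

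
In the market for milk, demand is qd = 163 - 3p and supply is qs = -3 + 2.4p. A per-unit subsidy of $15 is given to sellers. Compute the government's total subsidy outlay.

Pre-subsidy: 163 - 3p = -3 + 2.4p gives p* = 830/27, q* = 637/9.
With the subsidy, sellers receive ps = pb + 15 for each unit, where pb is the price buyers pay.
Supply in terms of pb becomes qs = -3 + 2.4(pb + 15) = 33 + 2.4pb. Setting this equal to demand: 163 - 3pb = 33 + 2.4pb, so pb = 650/27.
Sellers receive ps = 650/27 + 15 = 1055/27; q' = 163 − 3·(650/27) = 817/9.
Government outlay = subsidy × quantity = 15 × 817/9 = 4085/3.

Government cost = 4085/3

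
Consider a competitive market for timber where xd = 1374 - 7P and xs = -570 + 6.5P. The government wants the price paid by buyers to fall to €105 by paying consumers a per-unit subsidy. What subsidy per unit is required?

At a buyer price of 105, quantity demanded is 1374 − 7·105 = 639.
Sellers supply 639 only when they receive Ps with -570 + 6.5·Ps = 639, i.e. Ps = 186.
s = Ps − Pb = 186 − 105 = 81.

Required subsidy s = €81 per unit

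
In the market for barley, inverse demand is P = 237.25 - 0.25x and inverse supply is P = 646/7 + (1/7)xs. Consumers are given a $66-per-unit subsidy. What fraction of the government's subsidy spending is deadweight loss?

DWL / government spending = 28/179

Pre-subsidy: 237.25 - 0.25x = 646/7 + (1/7)x gives x* = 369 and P* = 145.
With the rebate, buyers effectively pay Pb = Ps − 66, where Ps is the price sellers receive.
On the curves, Pb = 237.25 - 0.25x and Ps = 646/7 + (1/7)x; the wedge Ps − Pb = 66 gives 646/7 + (1/7)x − (237.25 - 0.25x) = 66, so x' = 537.
Then Pb = 237.25 − 0.25·537 = 103 and Ps = 646/7 + (1/7)·537 = 169.
ΔCS = ½(369 + 537)(145 − 103) = 19026; ΔPS = ½(369 + 537)(169 − 145) = 10872.
Government spending = 66 × 537 = 35442.
DWL = ½ × 66 × (537 − 369) = 5544; fraction = 5544 / 35442 = 28/179.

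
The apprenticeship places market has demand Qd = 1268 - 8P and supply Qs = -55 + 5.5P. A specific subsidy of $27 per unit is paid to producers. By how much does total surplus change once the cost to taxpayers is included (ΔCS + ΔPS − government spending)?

Net change in total surplus = -$1188

Pre-subsidy: 1268 - 8P = -55 + 5.5P gives P* = 98, Q* = 484.
With the subsidy, sellers receive Ps = Pb + 27 for each unit, where Pb is the price buyers pay.
Supply in terms of Pb becomes Qs = -55 + 5.5(Pb + 27) = 93.5 + 5.5Pb. Setting this equal to demand: 1268 - 8Pb = 93.5 + 5.5Pb, so Pb = 87.
Sellers receive Ps = 87 + 27 = 114; Q' = 1268 − 8·87 = 572.
ΔCS = ½(484 + 572)(98 − 87) = 5808; ΔPS = ½(484 + 572)(114 − 98) = 8448.
Government spending = 27 × 572 = 15444.
Net change = 5808 + 8448 − 15444 = -1188. The loss equals the DWL triangle ½·27·88.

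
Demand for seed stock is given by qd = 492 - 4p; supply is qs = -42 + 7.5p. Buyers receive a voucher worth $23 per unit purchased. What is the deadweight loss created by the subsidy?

Pre-subsidy: 492 - 4p = -42 + 7.5p gives p* = 1068/23, q* = 7044/23.
With the rebate, buyers effectively pay pb = ps − 23, where ps is the price sellers receive.
Demand in terms of ps becomes qd = 492 − 4(ps − 23) = 584 - 4ps. Setting this equal to supply: 584 - 4ps = -42 + 7.5ps, so ps = 1252/23.
Buyers pay pb = 1252/23 − 23 = 723/23; q' = -42 + 7.5·(1252/23) = 8424/23.
The subsidy expands output by 8424/23 − 7044/23 = 60 past the efficient level; on those units the gap between marginal cost and willingness to pay runs from 0 up to 23.
DWL = ½ × 23 × 60 = 690.

Deadweight loss = $690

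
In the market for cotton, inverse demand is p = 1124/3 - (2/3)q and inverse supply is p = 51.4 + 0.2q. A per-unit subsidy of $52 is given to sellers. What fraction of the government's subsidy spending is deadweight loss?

Pre-subsidy: 1124/3 - (2/3)q = 51.4 + 0.2q gives q* = 373 and p* = 126.
With the subsidy, sellers receive ps = pb + 52 for each unit, where pb is the price buyers pay.
On the curves, pb = 1124/3 - (2/3)q and ps = 51.4 + 0.2q; the wedge ps − pb = 52 gives 51.4 + 0.2q − (1124/3 - (2/3)q) = 52, so q' = 433.
Then pb = 1124/3 − (2/3)·433 = 86 and ps = 51.4 + 0.2·433 = 138.
ΔCS = ½(373 + 433)(126 − 86) = 16120; ΔPS = ½(373 + 433)(138 − 126) = 4836.
Government spending = 52 × 433 = 22516.
DWL = ½ × 52 × (433 − 373) = 1560; fraction = 1560 / 22516 = 30/433.

DWL / government spending = 30/433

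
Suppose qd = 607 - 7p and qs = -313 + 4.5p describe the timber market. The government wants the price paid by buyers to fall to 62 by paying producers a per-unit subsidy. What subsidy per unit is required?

Required subsidy s = 46 per unit

At a buyer price of 62, quantity demanded is 607 − 7·62 = 173.
Sellers supply 173 only when they receive ps with -313 + 4.5·ps = 173, i.e. ps = 108.
s = ps − pb = 108 − 62 = 46.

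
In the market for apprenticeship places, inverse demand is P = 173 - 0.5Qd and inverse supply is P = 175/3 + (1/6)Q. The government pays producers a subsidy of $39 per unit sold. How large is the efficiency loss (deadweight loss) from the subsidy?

Deadweight loss = $1140.75

Pre-subsidy: 173 - 0.5Q = 175/3 + (1/6)Q gives Q* = 172 and P* = 87.
With the subsidy, sellers receive Ps = Pb + 39 for each unit, where Pb is the price buyers pay.
On the curves, Pb = 173 - 0.5Q and Ps = 175/3 + (1/6)Q; the wedge Ps − Pb = 39 gives 175/3 + (1/6)Q − (173 - 0.5Q) = 39, so Q' = 230.5.
Then Pb = 173 − 0.5·230.5 = 57.75 and Ps = 175/3 + (1/6)·230.5 = 96.75.
The subsidy expands output by 230.5 − 172 = 58.5 past the efficient level; on those units the gap between marginal cost and willingness to pay runs from 0 up to 39.
DWL = ½ × 39 × 58.5 = 1140.75.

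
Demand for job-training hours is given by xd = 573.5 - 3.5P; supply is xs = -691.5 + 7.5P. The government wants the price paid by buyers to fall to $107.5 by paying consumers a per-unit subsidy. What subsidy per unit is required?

Required subsidy s = $11 per unit

At a buyer price of 107.5, quantity demanded is 573.5 − 3.5·107.5 = 197.25.
Sellers supply 197.25 only when they receive Ps with -691.5 + 7.5·Ps = 197.25, i.e. Ps = 118.5.
s = Ps − Pb = 118.5 − 107.5 = 11.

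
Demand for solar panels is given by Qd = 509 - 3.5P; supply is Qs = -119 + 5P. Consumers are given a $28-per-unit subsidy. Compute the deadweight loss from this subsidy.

Deadweight loss = 13720/17

Pre-subsidy: 509 - 3.5P = -119 + 5P gives P* = 1256/17, Q* = 4257/17.
With the rebate, buyers effectively pay Pb = Ps − 28, where Ps is the price sellers receive.
Demand in terms of Ps becomes Qd = 509 − 3.5(Ps − 28) = 607 - 3.5Ps. Setting this equal to supply: 607 - 3.5Ps = -119 + 5Ps, so Ps = 1452/17.
Buyers pay Pb = 1452/17 − 28 = 976/17; Q' = -119 + 5·(1452/17) = 5237/17.
The subsidy expands output by 5237/17 − 4257/17 = 980/17 past the efficient level; on those units the gap between marginal cost and willingness to pay runs from 0 up to 28.
DWL = ½ × 28 × 980/17 = 13720/17.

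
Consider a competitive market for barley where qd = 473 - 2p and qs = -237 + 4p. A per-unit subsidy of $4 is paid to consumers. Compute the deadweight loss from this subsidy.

Deadweight loss = 32/3

Pre-subsidy: 473 - 2p = -237 + 4p gives p* = 355/3, q* = 709/3.
With the rebate, buyers effectively pay pb = ps − 4, where ps is the price sellers receive.
Demand in terms of ps becomes qd = 473 − 2(ps − 4) = 481 - 2ps. Setting this equal to supply: 481 - 2ps = -237 + 4ps, so ps = 359/3.
Buyers pay pb = 359/3 − 4 = 347/3; q' = -237 + 4·(359/3) = 725/3.
The subsidy expands output by 725/3 − 709/3 = 16/3 past the efficient level; on those units the gap between marginal cost and willingness to pay runs from 0 up to 4.
DWL = ½ × 4 × 16/3 = 32/3.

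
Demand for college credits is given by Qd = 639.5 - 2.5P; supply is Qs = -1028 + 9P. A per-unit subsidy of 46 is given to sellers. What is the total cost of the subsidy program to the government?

Government cost = 16882

Pre-subsidy: 639.5 - 2.5P = -1028 + 9P gives P* = 145, Q* = 277.
With the subsidy, sellers receive Ps = Pb + 46 for each unit, where Pb is the price buyers pay.
Supply in terms of Pb becomes Qs = -1028 + 9(Pb + 46) = -614 + 9Pb. Setting this equal to demand: 639.5 - 2.5Pb = -614 + 9Pb, so Pb = 109.
Sellers receive Ps = 109 + 46 = 155; Q' = 639.5 − 2.5·109 = 367.
Government outlay = subsidy × quantity = 46 × 367 = 16882.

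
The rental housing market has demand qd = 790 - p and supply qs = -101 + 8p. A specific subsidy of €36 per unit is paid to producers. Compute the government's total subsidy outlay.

Pre-subsidy: 790 - p = -101 + 8p gives p* = 99, q* = 691.
With the subsidy, sellers receive ps = pb + 36 for each unit, where pb is the price buyers pay.
Supply in terms of pb becomes qs = -101 + 8(pb + 36) = 187 + 8pb. Setting this equal to demand: 790 - pb = 187 + 8pb, so pb = 67.
Sellers receive ps = 67 + 36 = 103; q' = 790 − 1·67 = 723.
Government outlay = subsidy × quantity = 36 × 723 = 26028.

Government cost = €26028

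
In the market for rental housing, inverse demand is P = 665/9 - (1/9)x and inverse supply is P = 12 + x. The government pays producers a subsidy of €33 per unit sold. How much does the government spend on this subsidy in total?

Pre-subsidy: 665/9 - (1/9)x = 12 + x gives x* = 55.7 and P* = 67.7.
With the subsidy, sellers receive Ps = Pb + 33 for each unit, where Pb is the price buyers pay.
On the curves, Pb = 665/9 - (1/9)x and Ps = 12 + x; the wedge Ps − Pb = 33 gives 12 + x − (665/9 - (1/9)x) = 33, so x' = 85.4.
Then Pb = 665/9 − (1/9)·85.4 = 64.4 and Ps = 12 + 1·85.4 = 97.4.
Government outlay = subsidy × quantity = 33 × 85.4 = 2818.2.

Government cost = €2818.2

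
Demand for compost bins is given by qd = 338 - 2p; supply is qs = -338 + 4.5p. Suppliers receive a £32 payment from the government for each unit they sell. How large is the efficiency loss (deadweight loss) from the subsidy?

Deadweight loss = 9216/13

Pre-subsidy: 338 - 2p = -338 + 4.5p gives p* = 104, q* = 130.
With the subsidy, sellers receive ps = pb + 32 for each unit, where pb is the price buyers pay.
Supply in terms of pb becomes qs = -338 + 4.5(pb + 32) = -194 + 4.5pb. Setting this equal to demand: 338 - 2pb = -194 + 4.5pb, so pb = 1064/13.
Sellers receive ps = 1064/13 + 32 = 1480/13; q' = 338 − 2·(1064/13) = 2266/13.
The subsidy expands output by 2266/13 − 130 = 576/13 past the efficient level; on those units the gap between marginal cost and willingness to pay runs from 0 up to 32.
DWL = ½ × 32 × 576/13 = 9216/13.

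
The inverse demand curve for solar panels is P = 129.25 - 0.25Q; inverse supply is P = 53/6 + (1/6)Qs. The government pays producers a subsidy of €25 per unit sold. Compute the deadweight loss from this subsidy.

Deadweight loss = €750

Pre-subsidy: 129.25 - 0.25Q = 53/6 + (1/6)Q gives Q* = 289 and P* = 57.
With the subsidy, sellers receive Ps = Pb + 25 for each unit, where Pb is the price buyers pay.
On the curves, Pb = 129.25 - 0.25Q and Ps = 53/6 + (1/6)Q; the wedge Ps − Pb = 25 gives 53/6 + (1/6)Q − (129.25 - 0.25Q) = 25, so Q' = 349.
Then Pb = 129.25 − 0.25·349 = 42 and Ps = 53/6 + (1/6)·349 = 67.
The subsidy expands output by 349 − 289 = 60 past the efficient level; on those units the gap between marginal cost and willingness to pay runs from 0 up to 25.
DWL = ½ × 25 × 60 = 750.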